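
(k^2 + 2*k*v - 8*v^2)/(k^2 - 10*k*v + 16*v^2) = (-k - 4*v)/(-k + 8*v)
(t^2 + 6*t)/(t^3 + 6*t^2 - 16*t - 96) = t/(t^2 - 16)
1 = 1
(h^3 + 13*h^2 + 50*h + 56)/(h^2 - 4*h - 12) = (h^2 + 11*h + 28)/(h - 6)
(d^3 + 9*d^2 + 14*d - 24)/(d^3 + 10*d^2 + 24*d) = (d - 1)/d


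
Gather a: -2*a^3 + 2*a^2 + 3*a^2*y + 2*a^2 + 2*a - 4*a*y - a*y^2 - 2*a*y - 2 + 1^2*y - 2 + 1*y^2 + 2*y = -2*a^3 + a^2*(3*y + 4) + a*(-y^2 - 6*y + 2) + y^2 + 3*y - 4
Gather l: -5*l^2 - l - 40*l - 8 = -5*l^2 - 41*l - 8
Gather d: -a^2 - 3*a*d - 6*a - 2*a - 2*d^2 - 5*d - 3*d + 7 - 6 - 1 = -a^2 - 8*a - 2*d^2 + d*(-3*a - 8)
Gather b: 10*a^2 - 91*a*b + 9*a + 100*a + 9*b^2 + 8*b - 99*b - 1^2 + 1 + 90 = 10*a^2 + 109*a + 9*b^2 + b*(-91*a - 91) + 90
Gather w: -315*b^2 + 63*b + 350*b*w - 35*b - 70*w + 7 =-315*b^2 + 28*b + w*(350*b - 70) + 7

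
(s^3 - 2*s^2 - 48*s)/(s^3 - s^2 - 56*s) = (s + 6)/(s + 7)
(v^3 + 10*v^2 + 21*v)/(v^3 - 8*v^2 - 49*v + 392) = v*(v + 3)/(v^2 - 15*v + 56)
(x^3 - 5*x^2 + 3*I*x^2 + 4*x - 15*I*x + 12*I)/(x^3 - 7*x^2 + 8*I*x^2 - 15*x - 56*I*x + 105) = (x^2 - 5*x + 4)/(x^2 + x*(-7 + 5*I) - 35*I)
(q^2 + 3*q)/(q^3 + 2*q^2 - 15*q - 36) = q/(q^2 - q - 12)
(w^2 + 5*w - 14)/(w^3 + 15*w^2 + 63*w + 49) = (w - 2)/(w^2 + 8*w + 7)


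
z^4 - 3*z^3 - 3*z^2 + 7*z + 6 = (z - 3)*(z - 2)*(z + 1)^2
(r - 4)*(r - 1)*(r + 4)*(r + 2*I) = r^4 - r^3 + 2*I*r^3 - 16*r^2 - 2*I*r^2 + 16*r - 32*I*r + 32*I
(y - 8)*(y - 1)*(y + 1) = y^3 - 8*y^2 - y + 8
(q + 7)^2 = q^2 + 14*q + 49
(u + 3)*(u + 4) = u^2 + 7*u + 12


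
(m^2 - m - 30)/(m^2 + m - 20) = (m - 6)/(m - 4)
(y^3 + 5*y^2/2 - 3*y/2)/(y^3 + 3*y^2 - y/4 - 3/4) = 2*y/(2*y + 1)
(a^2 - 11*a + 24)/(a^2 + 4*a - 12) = (a^2 - 11*a + 24)/(a^2 + 4*a - 12)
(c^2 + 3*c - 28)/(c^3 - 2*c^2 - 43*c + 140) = 1/(c - 5)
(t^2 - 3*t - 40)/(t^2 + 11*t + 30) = (t - 8)/(t + 6)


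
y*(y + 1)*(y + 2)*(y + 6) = y^4 + 9*y^3 + 20*y^2 + 12*y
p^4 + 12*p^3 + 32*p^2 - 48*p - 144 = (p - 2)*(p + 2)*(p + 6)^2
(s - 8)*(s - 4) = s^2 - 12*s + 32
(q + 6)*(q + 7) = q^2 + 13*q + 42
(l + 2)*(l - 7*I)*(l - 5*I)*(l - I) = l^4 + 2*l^3 - 13*I*l^3 - 47*l^2 - 26*I*l^2 - 94*l + 35*I*l + 70*I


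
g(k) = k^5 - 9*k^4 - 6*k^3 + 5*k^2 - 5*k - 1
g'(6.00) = -1889.00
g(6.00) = -5035.00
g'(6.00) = -1889.00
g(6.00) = -5035.00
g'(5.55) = -1914.31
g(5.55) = -4173.80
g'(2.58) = -495.72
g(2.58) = -368.11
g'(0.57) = -11.29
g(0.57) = -4.23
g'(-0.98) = 6.41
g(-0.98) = 5.14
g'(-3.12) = 1355.74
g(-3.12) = -902.97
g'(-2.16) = 361.06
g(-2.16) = -149.33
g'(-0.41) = -9.50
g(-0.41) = 2.04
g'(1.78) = -197.07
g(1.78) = -100.38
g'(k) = 5*k^4 - 36*k^3 - 18*k^2 + 10*k - 5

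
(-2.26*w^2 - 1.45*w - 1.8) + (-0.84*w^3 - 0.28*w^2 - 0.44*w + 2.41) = -0.84*w^3 - 2.54*w^2 - 1.89*w + 0.61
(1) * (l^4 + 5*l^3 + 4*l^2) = l^4 + 5*l^3 + 4*l^2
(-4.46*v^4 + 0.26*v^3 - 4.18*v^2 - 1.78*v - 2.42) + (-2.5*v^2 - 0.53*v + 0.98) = -4.46*v^4 + 0.26*v^3 - 6.68*v^2 - 2.31*v - 1.44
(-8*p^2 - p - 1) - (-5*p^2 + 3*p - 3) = -3*p^2 - 4*p + 2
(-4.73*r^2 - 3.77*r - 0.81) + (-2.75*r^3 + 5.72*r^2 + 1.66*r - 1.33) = -2.75*r^3 + 0.989999999999999*r^2 - 2.11*r - 2.14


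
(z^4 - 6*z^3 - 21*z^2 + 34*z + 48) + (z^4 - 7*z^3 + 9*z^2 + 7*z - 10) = 2*z^4 - 13*z^3 - 12*z^2 + 41*z + 38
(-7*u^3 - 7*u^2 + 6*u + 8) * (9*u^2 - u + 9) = -63*u^5 - 56*u^4 - 2*u^3 + 3*u^2 + 46*u + 72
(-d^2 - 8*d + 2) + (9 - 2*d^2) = -3*d^2 - 8*d + 11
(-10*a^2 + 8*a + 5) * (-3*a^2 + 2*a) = 30*a^4 - 44*a^3 + a^2 + 10*a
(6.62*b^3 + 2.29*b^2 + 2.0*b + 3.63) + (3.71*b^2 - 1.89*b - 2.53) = 6.62*b^3 + 6.0*b^2 + 0.11*b + 1.1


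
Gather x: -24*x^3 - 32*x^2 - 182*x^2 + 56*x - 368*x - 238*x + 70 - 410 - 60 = -24*x^3 - 214*x^2 - 550*x - 400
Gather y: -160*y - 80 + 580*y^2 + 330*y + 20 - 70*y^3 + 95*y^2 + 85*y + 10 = -70*y^3 + 675*y^2 + 255*y - 50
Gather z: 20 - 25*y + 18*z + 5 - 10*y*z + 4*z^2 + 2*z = -25*y + 4*z^2 + z*(20 - 10*y) + 25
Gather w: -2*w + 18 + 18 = 36 - 2*w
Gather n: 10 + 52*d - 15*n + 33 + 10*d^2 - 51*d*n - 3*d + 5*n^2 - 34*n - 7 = 10*d^2 + 49*d + 5*n^2 + n*(-51*d - 49) + 36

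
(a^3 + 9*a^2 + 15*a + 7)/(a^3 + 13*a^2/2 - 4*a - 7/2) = 2*(a^2 + 2*a + 1)/(2*a^2 - a - 1)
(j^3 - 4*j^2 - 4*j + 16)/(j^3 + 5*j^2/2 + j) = 2*(j^2 - 6*j + 8)/(j*(2*j + 1))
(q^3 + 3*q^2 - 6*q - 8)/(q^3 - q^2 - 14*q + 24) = (q + 1)/(q - 3)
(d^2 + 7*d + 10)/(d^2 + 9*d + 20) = (d + 2)/(d + 4)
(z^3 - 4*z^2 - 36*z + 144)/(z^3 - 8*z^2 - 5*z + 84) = (z^2 - 36)/(z^2 - 4*z - 21)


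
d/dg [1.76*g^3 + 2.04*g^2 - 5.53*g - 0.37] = 5.28*g^2 + 4.08*g - 5.53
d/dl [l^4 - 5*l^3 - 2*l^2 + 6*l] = 4*l^3 - 15*l^2 - 4*l + 6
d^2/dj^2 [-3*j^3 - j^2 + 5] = -18*j - 2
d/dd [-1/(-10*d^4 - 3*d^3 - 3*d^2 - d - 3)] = (-40*d^3 - 9*d^2 - 6*d - 1)/(10*d^4 + 3*d^3 + 3*d^2 + d + 3)^2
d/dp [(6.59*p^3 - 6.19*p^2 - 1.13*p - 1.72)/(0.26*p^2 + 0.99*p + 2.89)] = (1.7134*p^4 + 13.0482*p^3 + 51.301*p^2 - 34.8838*p - 1.5629)/(0.0676*p^4 + 0.5148*p^3 + 2.4829*p^2 + 5.7222*p + 8.3521)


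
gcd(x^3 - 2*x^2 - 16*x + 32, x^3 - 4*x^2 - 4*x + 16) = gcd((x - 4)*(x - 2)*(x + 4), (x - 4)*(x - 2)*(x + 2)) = x^2 - 6*x + 8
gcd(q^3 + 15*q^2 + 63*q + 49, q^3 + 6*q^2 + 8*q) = 1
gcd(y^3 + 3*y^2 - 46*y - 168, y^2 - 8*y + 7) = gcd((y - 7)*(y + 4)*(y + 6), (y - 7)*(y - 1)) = y - 7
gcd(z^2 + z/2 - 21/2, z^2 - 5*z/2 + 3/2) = 1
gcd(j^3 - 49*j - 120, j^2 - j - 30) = j + 5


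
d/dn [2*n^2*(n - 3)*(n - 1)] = 4*n*(2*n^2 - 6*n + 3)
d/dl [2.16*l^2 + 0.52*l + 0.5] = 4.32*l + 0.52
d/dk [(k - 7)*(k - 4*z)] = 2*k - 4*z - 7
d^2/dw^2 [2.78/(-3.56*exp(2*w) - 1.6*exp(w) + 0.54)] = (-2.78*(7.12*exp(w) + 1.6)*(14.24*exp(w) + 3.2)*exp(w) + (39.5872*exp(w) + 4.448)*(3.56*exp(2*w) + 1.6*exp(w) - 0.54))*exp(w)/(3.56*exp(2*w) + 1.6*exp(w) - 0.54)^3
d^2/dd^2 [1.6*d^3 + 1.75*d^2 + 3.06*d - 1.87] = 9.6*d + 3.5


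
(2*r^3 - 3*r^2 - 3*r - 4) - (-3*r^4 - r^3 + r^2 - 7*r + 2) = 3*r^4 + 3*r^3 - 4*r^2 + 4*r - 6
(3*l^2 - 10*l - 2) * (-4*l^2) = -12*l^4 + 40*l^3 + 8*l^2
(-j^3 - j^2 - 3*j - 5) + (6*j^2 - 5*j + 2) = -j^3 + 5*j^2 - 8*j - 3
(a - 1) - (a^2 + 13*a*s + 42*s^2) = -a^2 - 13*a*s + a - 42*s^2 - 1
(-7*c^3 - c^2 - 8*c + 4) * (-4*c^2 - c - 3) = 28*c^5 + 11*c^4 + 54*c^3 - 5*c^2 + 20*c - 12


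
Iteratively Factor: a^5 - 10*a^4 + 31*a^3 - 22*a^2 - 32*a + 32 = (a - 4)*(a^4 - 6*a^3 + 7*a^2 + 6*a - 8) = (a - 4)*(a - 1)*(a^3 - 5*a^2 + 2*a + 8) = (a - 4)*(a - 1)*(a + 1)*(a^2 - 6*a + 8) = (a - 4)*(a - 2)*(a - 1)*(a + 1)*(a - 4)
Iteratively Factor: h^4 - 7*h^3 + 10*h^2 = (h)*(h^3 - 7*h^2 + 10*h) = h^2*(h^2 - 7*h + 10) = h^2*(h - 5)*(h - 2)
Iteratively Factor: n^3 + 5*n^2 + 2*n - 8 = (n + 4)*(n^2 + n - 2) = (n + 2)*(n + 4)*(n - 1)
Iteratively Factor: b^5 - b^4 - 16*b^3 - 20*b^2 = (b)*(b^4 - b^3 - 16*b^2 - 20*b) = b^2*(b^3 - b^2 - 16*b - 20) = b^2*(b + 2)*(b^2 - 3*b - 10) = b^2*(b + 2)^2*(b - 5)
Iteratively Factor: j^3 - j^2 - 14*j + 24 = (j + 4)*(j^2 - 5*j + 6) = (j - 2)*(j + 4)*(j - 3)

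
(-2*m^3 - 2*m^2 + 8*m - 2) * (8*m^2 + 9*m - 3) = -16*m^5 - 34*m^4 + 52*m^3 + 62*m^2 - 42*m + 6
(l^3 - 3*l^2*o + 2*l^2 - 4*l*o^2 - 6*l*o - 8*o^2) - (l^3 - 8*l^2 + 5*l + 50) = -3*l^2*o + 10*l^2 - 4*l*o^2 - 6*l*o - 5*l - 8*o^2 - 50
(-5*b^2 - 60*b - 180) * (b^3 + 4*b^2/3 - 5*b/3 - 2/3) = -5*b^5 - 200*b^4/3 - 755*b^3/3 - 410*b^2/3 + 340*b + 120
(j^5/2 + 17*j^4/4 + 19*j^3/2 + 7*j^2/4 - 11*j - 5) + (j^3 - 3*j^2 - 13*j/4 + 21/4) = j^5/2 + 17*j^4/4 + 21*j^3/2 - 5*j^2/4 - 57*j/4 + 1/4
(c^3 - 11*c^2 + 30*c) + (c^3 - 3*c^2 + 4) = 2*c^3 - 14*c^2 + 30*c + 4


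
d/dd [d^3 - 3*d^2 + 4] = 3*d*(d - 2)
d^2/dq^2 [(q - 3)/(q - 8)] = 10/(q - 8)^3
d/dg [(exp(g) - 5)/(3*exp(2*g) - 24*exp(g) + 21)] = (-2*(exp(g) - 5)*(exp(g) - 4) + exp(2*g) - 8*exp(g) + 7)*exp(g)/(3*(exp(2*g) - 8*exp(g) + 7)^2)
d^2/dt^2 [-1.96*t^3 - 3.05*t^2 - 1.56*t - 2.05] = -11.76*t - 6.1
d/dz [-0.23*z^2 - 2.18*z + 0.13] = -0.46*z - 2.18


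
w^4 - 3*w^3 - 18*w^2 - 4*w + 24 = (w - 6)*(w - 1)*(w + 2)^2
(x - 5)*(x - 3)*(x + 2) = x^3 - 6*x^2 - x + 30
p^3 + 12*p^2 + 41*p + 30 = (p + 1)*(p + 5)*(p + 6)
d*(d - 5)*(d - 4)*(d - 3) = d^4 - 12*d^3 + 47*d^2 - 60*d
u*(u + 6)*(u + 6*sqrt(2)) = u^3 + 6*u^2 + 6*sqrt(2)*u^2 + 36*sqrt(2)*u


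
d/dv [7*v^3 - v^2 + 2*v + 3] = 21*v^2 - 2*v + 2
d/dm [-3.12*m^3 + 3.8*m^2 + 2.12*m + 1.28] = -9.36*m^2 + 7.6*m + 2.12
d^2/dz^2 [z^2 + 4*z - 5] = 2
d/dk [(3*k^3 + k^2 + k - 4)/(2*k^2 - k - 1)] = (6*k^4 - 6*k^3 - 12*k^2 + 14*k - 5)/(4*k^4 - 4*k^3 - 3*k^2 + 2*k + 1)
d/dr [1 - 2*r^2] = -4*r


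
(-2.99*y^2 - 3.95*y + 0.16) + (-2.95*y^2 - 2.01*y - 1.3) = -5.94*y^2 - 5.96*y - 1.14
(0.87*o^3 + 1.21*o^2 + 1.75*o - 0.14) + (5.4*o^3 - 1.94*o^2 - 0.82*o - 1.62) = 6.27*o^3 - 0.73*o^2 + 0.93*o - 1.76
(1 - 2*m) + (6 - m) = 7 - 3*m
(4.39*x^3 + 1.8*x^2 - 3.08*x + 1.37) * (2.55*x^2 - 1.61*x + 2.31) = 11.1945*x^5 - 2.4779*x^4 - 0.611099999999999*x^3 + 12.6103*x^2 - 9.3205*x + 3.1647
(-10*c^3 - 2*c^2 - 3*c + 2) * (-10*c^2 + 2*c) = 100*c^5 + 26*c^3 - 26*c^2 + 4*c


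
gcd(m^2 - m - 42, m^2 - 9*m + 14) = m - 7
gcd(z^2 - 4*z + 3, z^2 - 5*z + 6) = z - 3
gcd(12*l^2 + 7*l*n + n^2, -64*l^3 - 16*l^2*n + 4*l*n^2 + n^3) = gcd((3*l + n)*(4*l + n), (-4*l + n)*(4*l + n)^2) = 4*l + n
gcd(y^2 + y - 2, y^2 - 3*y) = 1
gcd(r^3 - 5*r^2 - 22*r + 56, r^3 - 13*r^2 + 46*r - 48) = r - 2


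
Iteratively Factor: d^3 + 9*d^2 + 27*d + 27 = (d + 3)*(d^2 + 6*d + 9) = (d + 3)^2*(d + 3)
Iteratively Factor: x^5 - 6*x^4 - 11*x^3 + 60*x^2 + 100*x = (x + 2)*(x^4 - 8*x^3 + 5*x^2 + 50*x) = (x - 5)*(x + 2)*(x^3 - 3*x^2 - 10*x) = x*(x - 5)*(x + 2)*(x^2 - 3*x - 10) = x*(x - 5)*(x + 2)^2*(x - 5)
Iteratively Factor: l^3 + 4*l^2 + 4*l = (l + 2)*(l^2 + 2*l) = l*(l + 2)*(l + 2)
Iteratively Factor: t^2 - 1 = (t - 1)*(t + 1)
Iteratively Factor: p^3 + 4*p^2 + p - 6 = (p + 3)*(p^2 + p - 2) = (p + 2)*(p + 3)*(p - 1)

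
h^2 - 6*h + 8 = (h - 4)*(h - 2)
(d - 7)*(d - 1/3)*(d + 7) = d^3 - d^2/3 - 49*d + 49/3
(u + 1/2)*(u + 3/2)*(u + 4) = u^3 + 6*u^2 + 35*u/4 + 3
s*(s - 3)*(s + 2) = s^3 - s^2 - 6*s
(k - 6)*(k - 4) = k^2 - 10*k + 24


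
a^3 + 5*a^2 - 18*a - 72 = (a - 4)*(a + 3)*(a + 6)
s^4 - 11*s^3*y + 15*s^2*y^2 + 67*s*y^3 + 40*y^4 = (s - 8*y)*(s - 5*y)*(s + y)^2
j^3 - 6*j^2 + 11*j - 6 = (j - 3)*(j - 2)*(j - 1)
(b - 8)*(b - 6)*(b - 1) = b^3 - 15*b^2 + 62*b - 48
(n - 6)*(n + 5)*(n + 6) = n^3 + 5*n^2 - 36*n - 180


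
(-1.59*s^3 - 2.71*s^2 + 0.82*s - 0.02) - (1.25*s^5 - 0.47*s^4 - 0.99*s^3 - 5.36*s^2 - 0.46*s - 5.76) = -1.25*s^5 + 0.47*s^4 - 0.6*s^3 + 2.65*s^2 + 1.28*s + 5.74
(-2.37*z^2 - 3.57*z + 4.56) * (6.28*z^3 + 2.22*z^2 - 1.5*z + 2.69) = -14.8836*z^5 - 27.681*z^4 + 24.2664*z^3 + 9.1029*z^2 - 16.4433*z + 12.2664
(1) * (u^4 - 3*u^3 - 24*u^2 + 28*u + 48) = u^4 - 3*u^3 - 24*u^2 + 28*u + 48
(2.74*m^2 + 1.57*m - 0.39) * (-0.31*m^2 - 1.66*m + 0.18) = -0.8494*m^4 - 5.0351*m^3 - 1.9921*m^2 + 0.93*m - 0.0702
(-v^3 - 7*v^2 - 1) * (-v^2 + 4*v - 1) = v^5 + 3*v^4 - 27*v^3 + 8*v^2 - 4*v + 1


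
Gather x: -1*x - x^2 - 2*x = -x^2 - 3*x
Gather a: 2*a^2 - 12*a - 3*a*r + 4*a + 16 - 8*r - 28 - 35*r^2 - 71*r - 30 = 2*a^2 + a*(-3*r - 8) - 35*r^2 - 79*r - 42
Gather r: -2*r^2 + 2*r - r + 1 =-2*r^2 + r + 1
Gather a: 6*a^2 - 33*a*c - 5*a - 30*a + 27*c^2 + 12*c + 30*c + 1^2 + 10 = 6*a^2 + a*(-33*c - 35) + 27*c^2 + 42*c + 11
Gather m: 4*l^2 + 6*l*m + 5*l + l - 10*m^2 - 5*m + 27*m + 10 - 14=4*l^2 + 6*l - 10*m^2 + m*(6*l + 22) - 4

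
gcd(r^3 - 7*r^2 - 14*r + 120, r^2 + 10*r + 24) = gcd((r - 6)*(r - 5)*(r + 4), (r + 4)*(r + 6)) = r + 4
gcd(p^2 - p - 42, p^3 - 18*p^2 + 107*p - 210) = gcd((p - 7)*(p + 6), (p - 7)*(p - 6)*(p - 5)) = p - 7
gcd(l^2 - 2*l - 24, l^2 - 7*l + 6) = l - 6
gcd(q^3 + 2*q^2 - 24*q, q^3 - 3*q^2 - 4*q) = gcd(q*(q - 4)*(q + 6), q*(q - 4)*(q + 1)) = q^2 - 4*q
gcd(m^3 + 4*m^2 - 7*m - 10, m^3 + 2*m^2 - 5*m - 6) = m^2 - m - 2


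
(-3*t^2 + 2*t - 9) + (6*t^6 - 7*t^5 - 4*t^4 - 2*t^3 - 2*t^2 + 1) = 6*t^6 - 7*t^5 - 4*t^4 - 2*t^3 - 5*t^2 + 2*t - 8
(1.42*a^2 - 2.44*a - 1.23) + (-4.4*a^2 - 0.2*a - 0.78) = -2.98*a^2 - 2.64*a - 2.01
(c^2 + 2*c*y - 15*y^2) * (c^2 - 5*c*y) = c^4 - 3*c^3*y - 25*c^2*y^2 + 75*c*y^3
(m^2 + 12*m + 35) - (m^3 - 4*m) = -m^3 + m^2 + 16*m + 35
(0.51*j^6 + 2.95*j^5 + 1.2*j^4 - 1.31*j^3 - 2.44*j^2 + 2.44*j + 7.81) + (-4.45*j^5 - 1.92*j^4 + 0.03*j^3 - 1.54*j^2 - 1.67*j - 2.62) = 0.51*j^6 - 1.5*j^5 - 0.72*j^4 - 1.28*j^3 - 3.98*j^2 + 0.77*j + 5.19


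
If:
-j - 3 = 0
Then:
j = -3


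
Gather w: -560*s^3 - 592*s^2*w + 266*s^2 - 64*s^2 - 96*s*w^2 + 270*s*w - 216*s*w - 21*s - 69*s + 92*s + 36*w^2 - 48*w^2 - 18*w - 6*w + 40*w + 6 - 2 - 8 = -560*s^3 + 202*s^2 + 2*s + w^2*(-96*s - 12) + w*(-592*s^2 + 54*s + 16) - 4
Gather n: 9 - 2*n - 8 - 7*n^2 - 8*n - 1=-7*n^2 - 10*n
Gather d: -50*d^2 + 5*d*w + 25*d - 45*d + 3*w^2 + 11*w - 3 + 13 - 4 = -50*d^2 + d*(5*w - 20) + 3*w^2 + 11*w + 6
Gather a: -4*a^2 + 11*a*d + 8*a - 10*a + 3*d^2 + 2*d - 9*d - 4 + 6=-4*a^2 + a*(11*d - 2) + 3*d^2 - 7*d + 2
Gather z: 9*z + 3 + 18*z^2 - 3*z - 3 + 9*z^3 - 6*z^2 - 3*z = 9*z^3 + 12*z^2 + 3*z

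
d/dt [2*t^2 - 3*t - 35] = 4*t - 3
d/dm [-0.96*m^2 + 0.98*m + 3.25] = 0.98 - 1.92*m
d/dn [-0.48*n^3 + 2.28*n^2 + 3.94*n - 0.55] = -1.44*n^2 + 4.56*n + 3.94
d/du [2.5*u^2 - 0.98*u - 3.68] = 5.0*u - 0.98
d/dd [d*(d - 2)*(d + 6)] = 3*d^2 + 8*d - 12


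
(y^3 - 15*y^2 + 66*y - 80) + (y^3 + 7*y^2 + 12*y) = 2*y^3 - 8*y^2 + 78*y - 80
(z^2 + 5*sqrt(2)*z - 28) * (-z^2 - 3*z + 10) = -z^4 - 5*sqrt(2)*z^3 - 3*z^3 - 15*sqrt(2)*z^2 + 38*z^2 + 50*sqrt(2)*z + 84*z - 280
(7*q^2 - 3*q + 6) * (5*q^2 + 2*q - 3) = 35*q^4 - q^3 + 3*q^2 + 21*q - 18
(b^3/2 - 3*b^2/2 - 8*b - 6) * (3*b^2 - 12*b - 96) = 3*b^5/2 - 21*b^4/2 - 54*b^3 + 222*b^2 + 840*b + 576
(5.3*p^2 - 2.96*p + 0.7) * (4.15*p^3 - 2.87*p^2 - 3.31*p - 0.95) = 21.995*p^5 - 27.495*p^4 - 6.1428*p^3 + 2.7536*p^2 + 0.495*p - 0.665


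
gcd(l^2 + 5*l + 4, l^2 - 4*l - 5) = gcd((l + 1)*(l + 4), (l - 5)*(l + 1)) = l + 1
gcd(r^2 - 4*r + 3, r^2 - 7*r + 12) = r - 3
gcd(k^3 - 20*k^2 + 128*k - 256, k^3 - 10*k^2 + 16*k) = k - 8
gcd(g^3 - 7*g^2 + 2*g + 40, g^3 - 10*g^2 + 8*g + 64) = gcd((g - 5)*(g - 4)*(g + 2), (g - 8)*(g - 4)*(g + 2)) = g^2 - 2*g - 8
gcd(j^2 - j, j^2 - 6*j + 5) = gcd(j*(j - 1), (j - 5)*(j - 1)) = j - 1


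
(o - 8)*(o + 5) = o^2 - 3*o - 40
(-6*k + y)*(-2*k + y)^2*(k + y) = -24*k^4 + 4*k^3*y + 18*k^2*y^2 - 9*k*y^3 + y^4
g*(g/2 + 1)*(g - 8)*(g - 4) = g^4/2 - 5*g^3 + 4*g^2 + 32*g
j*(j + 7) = j^2 + 7*j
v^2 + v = v*(v + 1)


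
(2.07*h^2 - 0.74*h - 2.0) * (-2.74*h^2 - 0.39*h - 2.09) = -5.6718*h^4 + 1.2203*h^3 + 1.4423*h^2 + 2.3266*h + 4.18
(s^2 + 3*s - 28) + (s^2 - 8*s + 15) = 2*s^2 - 5*s - 13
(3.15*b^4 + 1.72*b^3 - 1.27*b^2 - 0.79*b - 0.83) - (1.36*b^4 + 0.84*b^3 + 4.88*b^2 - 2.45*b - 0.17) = 1.79*b^4 + 0.88*b^3 - 6.15*b^2 + 1.66*b - 0.66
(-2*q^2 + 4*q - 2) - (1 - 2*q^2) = 4*q - 3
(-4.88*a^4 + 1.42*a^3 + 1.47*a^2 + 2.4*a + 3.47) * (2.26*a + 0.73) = -11.0288*a^5 - 0.3532*a^4 + 4.3588*a^3 + 6.4971*a^2 + 9.5942*a + 2.5331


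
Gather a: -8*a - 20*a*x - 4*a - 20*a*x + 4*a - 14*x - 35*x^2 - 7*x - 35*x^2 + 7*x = a*(-40*x - 8) - 70*x^2 - 14*x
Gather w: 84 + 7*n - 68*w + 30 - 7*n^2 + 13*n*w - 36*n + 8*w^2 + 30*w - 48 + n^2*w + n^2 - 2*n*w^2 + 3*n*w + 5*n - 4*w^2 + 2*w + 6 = -6*n^2 - 24*n + w^2*(4 - 2*n) + w*(n^2 + 16*n - 36) + 72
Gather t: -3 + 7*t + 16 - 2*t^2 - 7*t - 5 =8 - 2*t^2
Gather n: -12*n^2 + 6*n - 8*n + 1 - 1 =-12*n^2 - 2*n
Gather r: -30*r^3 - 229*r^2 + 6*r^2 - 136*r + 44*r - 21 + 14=-30*r^3 - 223*r^2 - 92*r - 7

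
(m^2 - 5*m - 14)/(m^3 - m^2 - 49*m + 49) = (m + 2)/(m^2 + 6*m - 7)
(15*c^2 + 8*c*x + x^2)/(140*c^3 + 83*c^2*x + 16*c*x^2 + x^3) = (3*c + x)/(28*c^2 + 11*c*x + x^2)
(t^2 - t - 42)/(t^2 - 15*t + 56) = (t + 6)/(t - 8)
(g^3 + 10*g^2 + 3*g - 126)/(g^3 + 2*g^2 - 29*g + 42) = (g + 6)/(g - 2)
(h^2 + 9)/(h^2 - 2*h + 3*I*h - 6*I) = (h - 3*I)/(h - 2)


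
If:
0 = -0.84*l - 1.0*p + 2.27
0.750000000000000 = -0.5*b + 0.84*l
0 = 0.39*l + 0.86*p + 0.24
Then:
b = 9.58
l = 6.60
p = -3.27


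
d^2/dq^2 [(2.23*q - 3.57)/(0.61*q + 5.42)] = (-2.22044604925031e-16*q - 17.402446)/(0.61*q + 5.42)^3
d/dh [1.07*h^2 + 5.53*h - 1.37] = 2.14*h + 5.53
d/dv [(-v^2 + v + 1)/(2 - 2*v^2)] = (v^2 + 1)/(2*(v^4 - 2*v^2 + 1))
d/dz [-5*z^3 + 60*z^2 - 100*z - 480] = -15*z^2 + 120*z - 100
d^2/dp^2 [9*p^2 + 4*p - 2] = 18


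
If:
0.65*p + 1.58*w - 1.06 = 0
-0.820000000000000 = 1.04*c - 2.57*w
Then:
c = 2.47115384615385*w - 0.788461538461538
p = 1.63076923076923 - 2.43076923076923*w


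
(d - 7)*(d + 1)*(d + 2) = d^3 - 4*d^2 - 19*d - 14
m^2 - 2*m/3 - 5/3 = (m - 5/3)*(m + 1)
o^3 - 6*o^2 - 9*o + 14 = (o - 7)*(o - 1)*(o + 2)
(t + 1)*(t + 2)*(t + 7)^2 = t^4 + 17*t^3 + 93*t^2 + 175*t + 98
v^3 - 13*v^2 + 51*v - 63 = (v - 7)*(v - 3)^2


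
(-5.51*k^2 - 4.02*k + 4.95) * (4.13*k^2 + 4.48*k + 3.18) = -22.7563*k^4 - 41.2874*k^3 - 15.0879*k^2 + 9.3924*k + 15.741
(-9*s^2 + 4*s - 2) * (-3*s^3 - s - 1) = 27*s^5 - 12*s^4 + 15*s^3 + 5*s^2 - 2*s + 2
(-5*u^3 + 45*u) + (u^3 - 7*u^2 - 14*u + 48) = -4*u^3 - 7*u^2 + 31*u + 48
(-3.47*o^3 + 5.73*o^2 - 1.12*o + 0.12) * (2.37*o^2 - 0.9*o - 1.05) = -8.2239*o^5 + 16.7031*o^4 - 4.1679*o^3 - 4.7241*o^2 + 1.068*o - 0.126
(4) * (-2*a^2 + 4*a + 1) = -8*a^2 + 16*a + 4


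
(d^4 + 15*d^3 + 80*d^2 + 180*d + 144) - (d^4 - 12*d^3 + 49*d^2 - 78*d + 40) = 27*d^3 + 31*d^2 + 258*d + 104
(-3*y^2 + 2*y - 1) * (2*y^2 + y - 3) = -6*y^4 + y^3 + 9*y^2 - 7*y + 3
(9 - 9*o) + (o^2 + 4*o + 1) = o^2 - 5*o + 10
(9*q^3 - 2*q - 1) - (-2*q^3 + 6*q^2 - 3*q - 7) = 11*q^3 - 6*q^2 + q + 6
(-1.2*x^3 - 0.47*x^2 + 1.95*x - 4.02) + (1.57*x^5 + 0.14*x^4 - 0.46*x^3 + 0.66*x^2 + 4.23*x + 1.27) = 1.57*x^5 + 0.14*x^4 - 1.66*x^3 + 0.19*x^2 + 6.18*x - 2.75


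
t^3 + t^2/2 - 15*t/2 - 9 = (t - 3)*(t + 3/2)*(t + 2)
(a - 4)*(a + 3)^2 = a^3 + 2*a^2 - 15*a - 36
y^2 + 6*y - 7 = (y - 1)*(y + 7)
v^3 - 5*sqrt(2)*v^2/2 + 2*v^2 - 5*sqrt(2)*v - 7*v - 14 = (v + 2)*(v - 7*sqrt(2)/2)*(v + sqrt(2))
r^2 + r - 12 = (r - 3)*(r + 4)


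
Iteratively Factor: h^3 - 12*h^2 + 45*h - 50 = (h - 2)*(h^2 - 10*h + 25) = (h - 5)*(h - 2)*(h - 5)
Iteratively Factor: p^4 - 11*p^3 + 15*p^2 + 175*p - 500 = (p - 5)*(p^3 - 6*p^2 - 15*p + 100) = (p - 5)*(p + 4)*(p^2 - 10*p + 25) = (p - 5)^2*(p + 4)*(p - 5)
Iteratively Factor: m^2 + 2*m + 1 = (m + 1)*(m + 1)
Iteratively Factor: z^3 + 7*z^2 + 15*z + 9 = (z + 3)*(z^2 + 4*z + 3) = (z + 1)*(z + 3)*(z + 3)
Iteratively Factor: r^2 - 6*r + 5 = (r - 1)*(r - 5)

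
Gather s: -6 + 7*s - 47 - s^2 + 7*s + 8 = -s^2 + 14*s - 45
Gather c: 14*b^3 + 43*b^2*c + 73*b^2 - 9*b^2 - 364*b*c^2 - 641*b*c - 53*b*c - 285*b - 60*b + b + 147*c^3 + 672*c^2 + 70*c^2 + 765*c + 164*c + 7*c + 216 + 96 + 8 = 14*b^3 + 64*b^2 - 344*b + 147*c^3 + c^2*(742 - 364*b) + c*(43*b^2 - 694*b + 936) + 320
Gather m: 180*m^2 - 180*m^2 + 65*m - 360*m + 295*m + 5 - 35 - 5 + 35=0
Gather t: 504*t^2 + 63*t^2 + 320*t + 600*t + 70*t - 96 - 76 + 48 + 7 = 567*t^2 + 990*t - 117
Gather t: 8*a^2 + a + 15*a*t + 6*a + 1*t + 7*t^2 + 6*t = 8*a^2 + 7*a + 7*t^2 + t*(15*a + 7)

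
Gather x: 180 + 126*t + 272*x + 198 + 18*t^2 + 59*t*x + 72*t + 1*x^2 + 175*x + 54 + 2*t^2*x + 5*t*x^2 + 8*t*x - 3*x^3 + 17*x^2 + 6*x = 18*t^2 + 198*t - 3*x^3 + x^2*(5*t + 18) + x*(2*t^2 + 67*t + 453) + 432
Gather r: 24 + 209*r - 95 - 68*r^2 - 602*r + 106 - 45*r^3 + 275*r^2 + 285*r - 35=-45*r^3 + 207*r^2 - 108*r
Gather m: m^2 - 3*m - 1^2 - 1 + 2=m^2 - 3*m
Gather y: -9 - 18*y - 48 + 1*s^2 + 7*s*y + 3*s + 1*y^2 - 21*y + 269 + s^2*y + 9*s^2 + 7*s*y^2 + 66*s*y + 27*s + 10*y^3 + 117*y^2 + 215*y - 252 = 10*s^2 + 30*s + 10*y^3 + y^2*(7*s + 118) + y*(s^2 + 73*s + 176) - 40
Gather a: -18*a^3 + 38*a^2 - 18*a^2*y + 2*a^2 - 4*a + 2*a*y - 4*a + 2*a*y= -18*a^3 + a^2*(40 - 18*y) + a*(4*y - 8)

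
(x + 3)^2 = x^2 + 6*x + 9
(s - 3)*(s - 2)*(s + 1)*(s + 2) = s^4 - 2*s^3 - 7*s^2 + 8*s + 12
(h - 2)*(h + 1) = h^2 - h - 2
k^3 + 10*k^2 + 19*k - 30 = (k - 1)*(k + 5)*(k + 6)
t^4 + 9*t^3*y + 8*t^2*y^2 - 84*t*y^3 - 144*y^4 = (t - 3*y)*(t + 2*y)*(t + 4*y)*(t + 6*y)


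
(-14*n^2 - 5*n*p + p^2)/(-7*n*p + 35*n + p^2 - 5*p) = (2*n + p)/(p - 5)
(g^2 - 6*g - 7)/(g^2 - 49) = (g + 1)/(g + 7)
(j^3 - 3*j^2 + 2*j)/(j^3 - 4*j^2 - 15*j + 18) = j*(j - 2)/(j^2 - 3*j - 18)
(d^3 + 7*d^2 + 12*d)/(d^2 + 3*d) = d + 4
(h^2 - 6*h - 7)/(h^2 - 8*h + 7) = (h + 1)/(h - 1)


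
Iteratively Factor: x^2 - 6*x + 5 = (x - 5)*(x - 1)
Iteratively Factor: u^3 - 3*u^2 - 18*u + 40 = (u - 5)*(u^2 + 2*u - 8) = (u - 5)*(u - 2)*(u + 4)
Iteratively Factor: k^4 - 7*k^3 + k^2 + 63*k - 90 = (k - 2)*(k^3 - 5*k^2 - 9*k + 45) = (k - 5)*(k - 2)*(k^2 - 9) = (k - 5)*(k - 2)*(k + 3)*(k - 3)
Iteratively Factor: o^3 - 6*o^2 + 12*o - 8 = (o - 2)*(o^2 - 4*o + 4) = (o - 2)^2*(o - 2)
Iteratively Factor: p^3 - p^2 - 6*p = (p - 3)*(p^2 + 2*p) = p*(p - 3)*(p + 2)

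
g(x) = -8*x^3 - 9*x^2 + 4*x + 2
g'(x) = -24*x^2 - 18*x + 4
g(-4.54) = 546.95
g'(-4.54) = -408.96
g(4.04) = -656.25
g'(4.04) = -460.44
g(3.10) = -310.42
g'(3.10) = -282.44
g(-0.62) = -2.03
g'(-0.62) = 5.93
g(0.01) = 2.04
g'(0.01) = 3.82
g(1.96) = -84.97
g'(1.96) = -123.48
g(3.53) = -447.92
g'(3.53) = -358.60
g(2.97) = -275.09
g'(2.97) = -261.16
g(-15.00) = 24917.00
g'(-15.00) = -5126.00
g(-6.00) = 1382.00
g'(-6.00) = -752.00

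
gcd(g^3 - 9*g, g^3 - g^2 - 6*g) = g^2 - 3*g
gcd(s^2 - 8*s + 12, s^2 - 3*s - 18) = s - 6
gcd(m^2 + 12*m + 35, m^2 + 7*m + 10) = m + 5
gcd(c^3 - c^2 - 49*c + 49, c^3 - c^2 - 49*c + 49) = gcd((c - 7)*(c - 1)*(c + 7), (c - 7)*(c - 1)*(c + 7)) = c^3 - c^2 - 49*c + 49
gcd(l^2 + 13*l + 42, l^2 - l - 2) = 1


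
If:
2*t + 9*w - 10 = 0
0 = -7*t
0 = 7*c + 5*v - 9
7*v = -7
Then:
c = 2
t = 0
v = -1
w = 10/9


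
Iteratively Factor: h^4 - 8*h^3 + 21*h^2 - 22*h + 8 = (h - 1)*(h^3 - 7*h^2 + 14*h - 8) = (h - 2)*(h - 1)*(h^2 - 5*h + 4) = (h - 2)*(h - 1)^2*(h - 4)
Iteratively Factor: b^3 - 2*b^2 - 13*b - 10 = (b - 5)*(b^2 + 3*b + 2) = (b - 5)*(b + 1)*(b + 2)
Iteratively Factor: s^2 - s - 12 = (s + 3)*(s - 4)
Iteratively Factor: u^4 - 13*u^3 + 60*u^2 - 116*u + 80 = (u - 4)*(u^3 - 9*u^2 + 24*u - 20) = (u - 4)*(u - 2)*(u^2 - 7*u + 10) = (u - 5)*(u - 4)*(u - 2)*(u - 2)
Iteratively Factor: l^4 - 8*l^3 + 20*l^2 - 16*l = (l - 2)*(l^3 - 6*l^2 + 8*l) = (l - 2)^2*(l^2 - 4*l) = l*(l - 2)^2*(l - 4)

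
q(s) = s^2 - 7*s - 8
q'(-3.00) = -13.00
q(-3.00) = 22.00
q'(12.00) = 17.00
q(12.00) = 52.00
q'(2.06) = -2.88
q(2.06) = -18.18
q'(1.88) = -3.24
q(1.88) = -17.63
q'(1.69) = -3.62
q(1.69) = -16.97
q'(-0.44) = -7.88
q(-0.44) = -4.73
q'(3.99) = 0.98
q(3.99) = -20.01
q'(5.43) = 3.86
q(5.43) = -16.53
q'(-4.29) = -15.58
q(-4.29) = 40.43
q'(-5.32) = -17.64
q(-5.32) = 57.54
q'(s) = 2*s - 7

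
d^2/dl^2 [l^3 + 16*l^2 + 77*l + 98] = 6*l + 32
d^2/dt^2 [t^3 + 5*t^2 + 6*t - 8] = 6*t + 10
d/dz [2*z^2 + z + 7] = 4*z + 1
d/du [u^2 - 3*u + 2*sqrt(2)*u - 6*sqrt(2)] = 2*u - 3 + 2*sqrt(2)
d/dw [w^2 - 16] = 2*w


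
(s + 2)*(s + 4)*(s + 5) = s^3 + 11*s^2 + 38*s + 40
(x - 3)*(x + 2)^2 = x^3 + x^2 - 8*x - 12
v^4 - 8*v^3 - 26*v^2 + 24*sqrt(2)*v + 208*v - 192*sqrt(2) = (v - 8)*(v - 3*sqrt(2))*(v - sqrt(2))*(v + 4*sqrt(2))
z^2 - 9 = (z - 3)*(z + 3)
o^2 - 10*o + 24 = (o - 6)*(o - 4)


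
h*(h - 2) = h^2 - 2*h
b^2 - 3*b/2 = b*(b - 3/2)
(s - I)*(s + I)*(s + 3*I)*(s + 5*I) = s^4 + 8*I*s^3 - 14*s^2 + 8*I*s - 15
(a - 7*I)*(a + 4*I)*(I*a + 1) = I*a^3 + 4*a^2 + 25*I*a + 28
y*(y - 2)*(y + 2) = y^3 - 4*y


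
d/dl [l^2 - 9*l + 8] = 2*l - 9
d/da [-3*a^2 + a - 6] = 1 - 6*a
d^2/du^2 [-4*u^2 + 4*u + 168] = -8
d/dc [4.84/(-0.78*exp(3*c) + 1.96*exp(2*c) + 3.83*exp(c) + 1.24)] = (11.3256*exp(2*c) - 18.9728*exp(c) - 18.5372)*exp(c)/(-0.78*exp(3*c) + 1.96*exp(2*c) + 3.83*exp(c) + 1.24)^2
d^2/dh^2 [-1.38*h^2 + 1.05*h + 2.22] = -2.76000000000000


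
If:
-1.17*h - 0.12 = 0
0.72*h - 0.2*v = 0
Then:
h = -0.10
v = -0.37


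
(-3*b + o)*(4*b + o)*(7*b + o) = -84*b^3 - 5*b^2*o + 8*b*o^2 + o^3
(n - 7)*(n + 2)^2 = n^3 - 3*n^2 - 24*n - 28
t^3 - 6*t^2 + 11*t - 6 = (t - 3)*(t - 2)*(t - 1)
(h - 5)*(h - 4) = h^2 - 9*h + 20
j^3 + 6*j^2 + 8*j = j*(j + 2)*(j + 4)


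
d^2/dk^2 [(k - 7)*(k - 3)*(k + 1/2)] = 6*k - 19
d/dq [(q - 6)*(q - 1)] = 2*q - 7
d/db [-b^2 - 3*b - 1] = -2*b - 3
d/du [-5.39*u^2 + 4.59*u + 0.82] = 4.59 - 10.78*u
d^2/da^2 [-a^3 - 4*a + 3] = -6*a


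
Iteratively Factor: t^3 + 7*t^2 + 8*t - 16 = (t + 4)*(t^2 + 3*t - 4) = (t - 1)*(t + 4)*(t + 4)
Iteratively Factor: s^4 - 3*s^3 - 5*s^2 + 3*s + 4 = (s - 1)*(s^3 - 2*s^2 - 7*s - 4) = (s - 4)*(s - 1)*(s^2 + 2*s + 1) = (s - 4)*(s - 1)*(s + 1)*(s + 1)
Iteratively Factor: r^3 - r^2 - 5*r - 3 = (r + 1)*(r^2 - 2*r - 3) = (r + 1)^2*(r - 3)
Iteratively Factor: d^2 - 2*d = (d)*(d - 2)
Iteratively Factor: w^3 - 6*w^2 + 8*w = (w)*(w^2 - 6*w + 8) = w*(w - 2)*(w - 4)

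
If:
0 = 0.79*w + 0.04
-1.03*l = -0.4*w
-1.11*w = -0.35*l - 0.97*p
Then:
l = -0.02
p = -0.05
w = -0.05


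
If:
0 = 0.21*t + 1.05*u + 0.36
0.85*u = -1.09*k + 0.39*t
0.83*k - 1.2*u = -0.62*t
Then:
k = 0.01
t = -0.49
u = -0.24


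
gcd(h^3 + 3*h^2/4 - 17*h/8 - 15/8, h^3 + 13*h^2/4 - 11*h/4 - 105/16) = h^2 - h/4 - 15/8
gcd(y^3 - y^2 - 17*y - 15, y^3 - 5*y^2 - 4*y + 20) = y - 5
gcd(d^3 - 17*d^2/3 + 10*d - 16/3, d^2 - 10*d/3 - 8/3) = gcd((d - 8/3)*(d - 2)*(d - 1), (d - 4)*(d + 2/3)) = 1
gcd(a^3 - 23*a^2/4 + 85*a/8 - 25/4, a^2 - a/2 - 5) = a - 5/2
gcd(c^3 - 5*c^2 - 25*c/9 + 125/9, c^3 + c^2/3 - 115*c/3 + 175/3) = c^2 - 20*c/3 + 25/3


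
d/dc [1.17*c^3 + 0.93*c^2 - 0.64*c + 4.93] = 3.51*c^2 + 1.86*c - 0.64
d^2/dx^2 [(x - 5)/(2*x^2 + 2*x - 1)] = 4*((4 - 3*x)*(2*x^2 + 2*x - 1) + 2*(x - 5)*(2*x + 1)^2)/(2*x^2 + 2*x - 1)^3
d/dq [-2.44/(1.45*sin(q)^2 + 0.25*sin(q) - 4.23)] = (7.076*sin(q) + 0.61)*cos(q)/(1.45*sin(q)^2 + 0.25*sin(q) - 4.23)^2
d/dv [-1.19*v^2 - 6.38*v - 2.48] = -2.38*v - 6.38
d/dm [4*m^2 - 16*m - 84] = 8*m - 16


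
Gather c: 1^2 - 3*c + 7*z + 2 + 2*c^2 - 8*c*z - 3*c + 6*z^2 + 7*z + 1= 2*c^2 + c*(-8*z - 6) + 6*z^2 + 14*z + 4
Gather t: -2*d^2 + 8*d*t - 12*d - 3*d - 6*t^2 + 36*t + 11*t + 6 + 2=-2*d^2 - 15*d - 6*t^2 + t*(8*d + 47) + 8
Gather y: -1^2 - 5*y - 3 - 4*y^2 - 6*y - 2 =-4*y^2 - 11*y - 6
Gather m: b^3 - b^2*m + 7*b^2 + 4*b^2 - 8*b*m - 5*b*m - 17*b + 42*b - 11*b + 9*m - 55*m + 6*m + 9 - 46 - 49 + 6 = b^3 + 11*b^2 + 14*b + m*(-b^2 - 13*b - 40) - 80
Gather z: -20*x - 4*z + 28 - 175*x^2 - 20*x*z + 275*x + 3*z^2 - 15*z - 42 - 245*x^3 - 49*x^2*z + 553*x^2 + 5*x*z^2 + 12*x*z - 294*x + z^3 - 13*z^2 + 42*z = -245*x^3 + 378*x^2 - 39*x + z^3 + z^2*(5*x - 10) + z*(-49*x^2 - 8*x + 23) - 14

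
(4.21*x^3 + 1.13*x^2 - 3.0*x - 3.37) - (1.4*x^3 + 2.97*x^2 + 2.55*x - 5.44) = 2.81*x^3 - 1.84*x^2 - 5.55*x + 2.07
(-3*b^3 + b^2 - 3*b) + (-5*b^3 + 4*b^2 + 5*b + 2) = -8*b^3 + 5*b^2 + 2*b + 2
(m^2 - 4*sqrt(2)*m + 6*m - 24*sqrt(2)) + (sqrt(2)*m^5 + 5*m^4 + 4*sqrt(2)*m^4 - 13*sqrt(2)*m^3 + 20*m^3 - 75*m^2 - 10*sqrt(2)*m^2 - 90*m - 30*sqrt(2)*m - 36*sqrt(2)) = sqrt(2)*m^5 + 5*m^4 + 4*sqrt(2)*m^4 - 13*sqrt(2)*m^3 + 20*m^3 - 74*m^2 - 10*sqrt(2)*m^2 - 84*m - 34*sqrt(2)*m - 60*sqrt(2)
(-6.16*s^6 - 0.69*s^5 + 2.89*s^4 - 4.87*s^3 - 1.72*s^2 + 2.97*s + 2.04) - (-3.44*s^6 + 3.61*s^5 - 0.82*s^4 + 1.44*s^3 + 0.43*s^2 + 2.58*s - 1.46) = -2.72*s^6 - 4.3*s^5 + 3.71*s^4 - 6.31*s^3 - 2.15*s^2 + 0.39*s + 3.5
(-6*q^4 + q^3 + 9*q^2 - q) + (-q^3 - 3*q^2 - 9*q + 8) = -6*q^4 + 6*q^2 - 10*q + 8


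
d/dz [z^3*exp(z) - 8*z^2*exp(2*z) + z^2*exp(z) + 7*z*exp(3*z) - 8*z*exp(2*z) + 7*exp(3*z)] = (z^3 - 16*z^2*exp(z) + 4*z^2 + 21*z*exp(2*z) - 32*z*exp(z) + 2*z + 28*exp(2*z) - 8*exp(z))*exp(z)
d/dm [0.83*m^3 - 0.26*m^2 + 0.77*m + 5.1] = 2.49*m^2 - 0.52*m + 0.77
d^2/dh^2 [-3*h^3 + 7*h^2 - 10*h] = 14 - 18*h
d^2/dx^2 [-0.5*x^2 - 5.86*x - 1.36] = -1.00000000000000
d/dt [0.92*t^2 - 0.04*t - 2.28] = 1.84*t - 0.04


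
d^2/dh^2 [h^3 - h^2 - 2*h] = 6*h - 2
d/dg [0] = 0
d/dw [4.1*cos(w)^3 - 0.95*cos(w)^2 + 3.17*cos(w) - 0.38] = (-12.3*cos(w)^2 + 1.9*cos(w) - 3.17)*sin(w)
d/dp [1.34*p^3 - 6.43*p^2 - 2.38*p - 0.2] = 4.02*p^2 - 12.86*p - 2.38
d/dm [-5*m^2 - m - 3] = -10*m - 1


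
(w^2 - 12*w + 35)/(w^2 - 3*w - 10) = (w - 7)/(w + 2)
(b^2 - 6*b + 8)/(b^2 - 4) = (b - 4)/(b + 2)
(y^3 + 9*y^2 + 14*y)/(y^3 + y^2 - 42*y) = (y + 2)/(y - 6)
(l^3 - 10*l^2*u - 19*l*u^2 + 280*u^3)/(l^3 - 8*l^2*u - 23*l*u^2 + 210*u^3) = (-l + 8*u)/(-l + 6*u)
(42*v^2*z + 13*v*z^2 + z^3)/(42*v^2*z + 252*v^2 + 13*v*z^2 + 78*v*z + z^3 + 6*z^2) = z/(z + 6)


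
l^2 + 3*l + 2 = (l + 1)*(l + 2)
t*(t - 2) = t^2 - 2*t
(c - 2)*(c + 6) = c^2 + 4*c - 12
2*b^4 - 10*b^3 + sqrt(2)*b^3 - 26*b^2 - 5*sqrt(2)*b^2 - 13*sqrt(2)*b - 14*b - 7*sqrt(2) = (b - 7)*(b + 1)*(sqrt(2)*b + 1)*(sqrt(2)*b + sqrt(2))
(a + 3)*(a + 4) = a^2 + 7*a + 12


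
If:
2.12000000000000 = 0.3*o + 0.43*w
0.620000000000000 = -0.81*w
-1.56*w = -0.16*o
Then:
No Solution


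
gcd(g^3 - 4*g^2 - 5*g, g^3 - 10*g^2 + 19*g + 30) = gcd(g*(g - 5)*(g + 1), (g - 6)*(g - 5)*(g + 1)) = g^2 - 4*g - 5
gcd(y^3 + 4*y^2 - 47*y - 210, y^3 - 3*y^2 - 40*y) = y + 5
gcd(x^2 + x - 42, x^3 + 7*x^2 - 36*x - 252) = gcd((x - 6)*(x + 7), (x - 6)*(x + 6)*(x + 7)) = x^2 + x - 42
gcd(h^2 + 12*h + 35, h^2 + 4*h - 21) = h + 7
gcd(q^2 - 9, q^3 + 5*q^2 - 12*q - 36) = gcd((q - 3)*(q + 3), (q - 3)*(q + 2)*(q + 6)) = q - 3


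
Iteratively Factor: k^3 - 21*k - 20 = (k + 1)*(k^2 - k - 20) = (k - 5)*(k + 1)*(k + 4)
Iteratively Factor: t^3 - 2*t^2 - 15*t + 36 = (t - 3)*(t^2 + t - 12) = (t - 3)^2*(t + 4)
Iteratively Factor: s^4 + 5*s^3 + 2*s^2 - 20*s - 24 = (s + 2)*(s^3 + 3*s^2 - 4*s - 12) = (s + 2)*(s + 3)*(s^2 - 4) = (s + 2)^2*(s + 3)*(s - 2)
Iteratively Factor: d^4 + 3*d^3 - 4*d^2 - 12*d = (d)*(d^3 + 3*d^2 - 4*d - 12) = d*(d - 2)*(d^2 + 5*d + 6) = d*(d - 2)*(d + 2)*(d + 3)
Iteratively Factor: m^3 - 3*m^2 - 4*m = (m)*(m^2 - 3*m - 4) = m*(m - 4)*(m + 1)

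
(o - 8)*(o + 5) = o^2 - 3*o - 40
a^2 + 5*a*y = a*(a + 5*y)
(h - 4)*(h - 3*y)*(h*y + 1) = h^3*y - 3*h^2*y^2 - 4*h^2*y + h^2 + 12*h*y^2 - 3*h*y - 4*h + 12*y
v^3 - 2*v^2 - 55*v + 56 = (v - 8)*(v - 1)*(v + 7)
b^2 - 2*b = b*(b - 2)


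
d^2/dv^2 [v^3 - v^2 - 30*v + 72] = 6*v - 2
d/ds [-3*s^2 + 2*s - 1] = 2 - 6*s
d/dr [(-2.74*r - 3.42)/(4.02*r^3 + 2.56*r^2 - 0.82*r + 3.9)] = (22.0296*r^3 + 48.2596*r^2 + 17.5104*r - 13.4904)/(16.1604*r^6 + 20.5824*r^5 - 0.0391999999999983*r^4 + 27.1576*r^3 + 20.6404*r^2 - 6.396*r + 15.21)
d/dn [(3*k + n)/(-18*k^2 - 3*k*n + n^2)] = -1/(36*k^2 - 12*k*n + n^2)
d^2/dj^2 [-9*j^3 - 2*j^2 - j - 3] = -54*j - 4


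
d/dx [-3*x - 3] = -3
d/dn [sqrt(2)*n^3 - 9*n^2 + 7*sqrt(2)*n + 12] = 3*sqrt(2)*n^2 - 18*n + 7*sqrt(2)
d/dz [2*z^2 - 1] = 4*z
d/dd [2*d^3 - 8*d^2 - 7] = 2*d*(3*d - 8)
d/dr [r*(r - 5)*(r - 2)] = 3*r^2 - 14*r + 10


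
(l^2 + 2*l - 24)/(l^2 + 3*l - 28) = (l + 6)/(l + 7)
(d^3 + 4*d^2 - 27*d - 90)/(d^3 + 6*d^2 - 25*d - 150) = (d + 3)/(d + 5)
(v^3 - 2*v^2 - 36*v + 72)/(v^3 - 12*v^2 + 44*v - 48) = (v + 6)/(v - 4)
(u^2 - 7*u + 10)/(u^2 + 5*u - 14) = (u - 5)/(u + 7)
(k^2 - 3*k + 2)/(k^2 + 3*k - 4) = (k - 2)/(k + 4)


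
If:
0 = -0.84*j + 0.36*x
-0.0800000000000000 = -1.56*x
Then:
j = 0.02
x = 0.05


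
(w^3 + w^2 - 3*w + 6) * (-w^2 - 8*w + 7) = -w^5 - 9*w^4 + 2*w^3 + 25*w^2 - 69*w + 42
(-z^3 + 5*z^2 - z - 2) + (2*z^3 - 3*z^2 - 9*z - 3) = z^3 + 2*z^2 - 10*z - 5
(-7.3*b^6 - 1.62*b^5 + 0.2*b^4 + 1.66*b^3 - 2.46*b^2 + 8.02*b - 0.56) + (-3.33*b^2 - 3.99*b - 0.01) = -7.3*b^6 - 1.62*b^5 + 0.2*b^4 + 1.66*b^3 - 5.79*b^2 + 4.03*b - 0.57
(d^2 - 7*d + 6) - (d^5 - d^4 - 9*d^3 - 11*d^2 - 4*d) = -d^5 + d^4 + 9*d^3 + 12*d^2 - 3*d + 6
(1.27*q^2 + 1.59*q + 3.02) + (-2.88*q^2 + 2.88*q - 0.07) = -1.61*q^2 + 4.47*q + 2.95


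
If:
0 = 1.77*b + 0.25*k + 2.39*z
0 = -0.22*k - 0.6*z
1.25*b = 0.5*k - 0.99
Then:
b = 6.07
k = 17.17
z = -6.29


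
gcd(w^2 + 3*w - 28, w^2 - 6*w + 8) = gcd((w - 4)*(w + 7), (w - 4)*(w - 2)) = w - 4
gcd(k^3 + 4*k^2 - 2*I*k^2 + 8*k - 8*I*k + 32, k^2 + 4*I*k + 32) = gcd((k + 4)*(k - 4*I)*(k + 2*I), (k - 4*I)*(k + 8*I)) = k - 4*I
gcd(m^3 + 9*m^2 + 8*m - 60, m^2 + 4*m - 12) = m^2 + 4*m - 12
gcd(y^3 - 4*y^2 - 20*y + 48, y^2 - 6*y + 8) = y - 2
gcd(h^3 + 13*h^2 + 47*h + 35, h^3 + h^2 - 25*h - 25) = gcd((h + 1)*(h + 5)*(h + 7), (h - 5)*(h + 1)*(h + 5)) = h^2 + 6*h + 5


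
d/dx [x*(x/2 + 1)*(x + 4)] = 3*x^2/2 + 6*x + 4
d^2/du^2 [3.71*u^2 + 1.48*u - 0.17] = 7.42000000000000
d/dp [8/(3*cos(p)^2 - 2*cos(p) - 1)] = 16*(3*cos(p) - 1)*sin(p)/(-3*cos(p)^2 + 2*cos(p) + 1)^2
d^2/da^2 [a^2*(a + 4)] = 6*a + 8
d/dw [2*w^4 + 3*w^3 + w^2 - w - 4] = 8*w^3 + 9*w^2 + 2*w - 1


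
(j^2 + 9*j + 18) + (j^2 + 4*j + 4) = 2*j^2 + 13*j + 22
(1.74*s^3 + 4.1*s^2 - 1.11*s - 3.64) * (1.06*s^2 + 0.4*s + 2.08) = 1.8444*s^5 + 5.042*s^4 + 4.0826*s^3 + 4.2256*s^2 - 3.7648*s - 7.5712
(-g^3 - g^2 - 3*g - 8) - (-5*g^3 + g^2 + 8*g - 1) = 4*g^3 - 2*g^2 - 11*g - 7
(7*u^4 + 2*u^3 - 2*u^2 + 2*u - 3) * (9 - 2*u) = -14*u^5 + 59*u^4 + 22*u^3 - 22*u^2 + 24*u - 27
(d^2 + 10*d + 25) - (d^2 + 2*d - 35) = 8*d + 60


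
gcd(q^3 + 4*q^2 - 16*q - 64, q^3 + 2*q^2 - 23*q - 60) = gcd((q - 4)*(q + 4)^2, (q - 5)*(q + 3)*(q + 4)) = q + 4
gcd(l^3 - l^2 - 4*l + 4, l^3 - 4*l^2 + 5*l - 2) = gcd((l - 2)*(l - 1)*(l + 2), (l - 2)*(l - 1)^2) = l^2 - 3*l + 2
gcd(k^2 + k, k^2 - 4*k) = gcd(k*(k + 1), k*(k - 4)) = k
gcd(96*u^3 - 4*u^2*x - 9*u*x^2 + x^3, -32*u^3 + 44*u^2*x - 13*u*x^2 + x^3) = 32*u^2 - 12*u*x + x^2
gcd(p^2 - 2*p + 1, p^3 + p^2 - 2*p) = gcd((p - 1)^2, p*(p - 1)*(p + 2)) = p - 1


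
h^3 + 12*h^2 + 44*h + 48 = (h + 2)*(h + 4)*(h + 6)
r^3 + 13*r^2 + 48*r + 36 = (r + 1)*(r + 6)^2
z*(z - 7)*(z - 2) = z^3 - 9*z^2 + 14*z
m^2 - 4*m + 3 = (m - 3)*(m - 1)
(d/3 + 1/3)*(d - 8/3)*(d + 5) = d^3/3 + 10*d^2/9 - 11*d/3 - 40/9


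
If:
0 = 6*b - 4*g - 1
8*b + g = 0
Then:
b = 1/38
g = -4/19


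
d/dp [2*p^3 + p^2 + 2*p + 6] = 6*p^2 + 2*p + 2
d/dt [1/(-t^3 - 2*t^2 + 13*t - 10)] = (3*t^2 + 4*t - 13)/(t^3 + 2*t^2 - 13*t + 10)^2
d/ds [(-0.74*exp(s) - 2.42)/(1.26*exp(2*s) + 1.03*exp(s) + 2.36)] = (0.9324*exp(2*s) + 6.0984*exp(s) + 0.7462)*exp(s)/(1.5876*exp(4*s) + 2.5956*exp(3*s) + 7.0081*exp(2*s) + 4.8616*exp(s) + 5.5696)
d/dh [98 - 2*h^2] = -4*h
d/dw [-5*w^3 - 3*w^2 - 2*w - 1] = -15*w^2 - 6*w - 2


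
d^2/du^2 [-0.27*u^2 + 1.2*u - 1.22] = -0.540000000000000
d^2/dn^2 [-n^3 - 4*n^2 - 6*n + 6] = -6*n - 8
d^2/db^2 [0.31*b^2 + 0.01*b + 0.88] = 0.620000000000000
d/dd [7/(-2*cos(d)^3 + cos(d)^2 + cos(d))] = 7*(-6*cos(d)^2 + 2*cos(d) + 1)*sin(d)/((cos(d) - cos(2*d))^2*cos(d)^2)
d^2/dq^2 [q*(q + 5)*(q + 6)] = 6*q + 22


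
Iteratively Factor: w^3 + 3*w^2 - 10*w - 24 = (w + 4)*(w^2 - w - 6) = (w + 2)*(w + 4)*(w - 3)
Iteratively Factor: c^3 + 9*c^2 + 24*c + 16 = (c + 4)*(c^2 + 5*c + 4) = (c + 4)^2*(c + 1)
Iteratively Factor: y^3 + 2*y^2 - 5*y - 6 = (y - 2)*(y^2 + 4*y + 3) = (y - 2)*(y + 3)*(y + 1)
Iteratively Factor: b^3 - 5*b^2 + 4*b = (b)*(b^2 - 5*b + 4) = b*(b - 4)*(b - 1)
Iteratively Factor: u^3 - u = (u + 1)*(u^2 - u) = (u - 1)*(u + 1)*(u)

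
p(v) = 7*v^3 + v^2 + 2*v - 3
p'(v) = 21*v^2 + 2*v + 2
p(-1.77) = -42.22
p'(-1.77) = 64.25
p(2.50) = 117.62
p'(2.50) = 138.25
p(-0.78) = -7.27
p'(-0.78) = 13.22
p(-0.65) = -5.80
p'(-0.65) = 9.57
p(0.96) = 6.03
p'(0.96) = 23.27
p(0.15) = -2.65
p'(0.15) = 2.77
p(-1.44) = -24.71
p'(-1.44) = 42.67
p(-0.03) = -3.06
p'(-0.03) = 1.96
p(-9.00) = -5043.00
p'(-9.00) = 1685.00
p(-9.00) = -5043.00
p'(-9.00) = 1685.00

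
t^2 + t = t*(t + 1)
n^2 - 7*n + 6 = (n - 6)*(n - 1)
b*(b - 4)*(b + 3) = b^3 - b^2 - 12*b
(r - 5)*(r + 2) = r^2 - 3*r - 10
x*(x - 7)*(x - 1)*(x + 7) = x^4 - x^3 - 49*x^2 + 49*x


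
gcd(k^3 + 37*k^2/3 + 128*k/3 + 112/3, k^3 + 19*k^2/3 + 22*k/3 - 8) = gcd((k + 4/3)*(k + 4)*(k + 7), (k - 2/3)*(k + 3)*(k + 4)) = k + 4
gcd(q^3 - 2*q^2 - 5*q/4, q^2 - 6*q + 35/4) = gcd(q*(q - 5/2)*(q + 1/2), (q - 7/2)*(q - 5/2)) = q - 5/2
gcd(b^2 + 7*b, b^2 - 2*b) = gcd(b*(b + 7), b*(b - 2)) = b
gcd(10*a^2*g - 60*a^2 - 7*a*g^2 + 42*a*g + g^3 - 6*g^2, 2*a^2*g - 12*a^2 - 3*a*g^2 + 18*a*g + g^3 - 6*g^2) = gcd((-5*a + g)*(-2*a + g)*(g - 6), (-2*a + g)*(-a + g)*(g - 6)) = 2*a*g - 12*a - g^2 + 6*g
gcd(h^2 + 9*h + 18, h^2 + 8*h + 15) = h + 3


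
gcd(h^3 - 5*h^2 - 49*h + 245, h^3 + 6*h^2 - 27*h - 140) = h^2 + 2*h - 35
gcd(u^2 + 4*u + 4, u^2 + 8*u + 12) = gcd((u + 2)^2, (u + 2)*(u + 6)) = u + 2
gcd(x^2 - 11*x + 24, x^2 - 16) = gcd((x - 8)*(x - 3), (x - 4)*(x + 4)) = 1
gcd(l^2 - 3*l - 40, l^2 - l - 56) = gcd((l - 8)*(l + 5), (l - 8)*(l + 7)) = l - 8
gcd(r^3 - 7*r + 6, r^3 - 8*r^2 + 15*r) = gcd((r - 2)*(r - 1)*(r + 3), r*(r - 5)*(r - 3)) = 1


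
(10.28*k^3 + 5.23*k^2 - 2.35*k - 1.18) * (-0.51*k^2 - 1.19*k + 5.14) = -5.2428*k^5 - 14.9005*k^4 + 47.814*k^3 + 30.2805*k^2 - 10.6748*k - 6.0652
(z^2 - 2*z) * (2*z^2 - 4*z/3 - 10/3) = 2*z^4 - 16*z^3/3 - 2*z^2/3 + 20*z/3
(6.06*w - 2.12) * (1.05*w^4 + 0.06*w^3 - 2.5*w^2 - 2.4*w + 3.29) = 6.363*w^5 - 1.8624*w^4 - 15.2772*w^3 - 9.244*w^2 + 25.0254*w - 6.9748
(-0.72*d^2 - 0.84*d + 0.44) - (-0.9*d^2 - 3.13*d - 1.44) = 0.18*d^2 + 2.29*d + 1.88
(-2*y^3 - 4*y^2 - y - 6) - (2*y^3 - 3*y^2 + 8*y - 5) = -4*y^3 - y^2 - 9*y - 1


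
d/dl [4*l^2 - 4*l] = 8*l - 4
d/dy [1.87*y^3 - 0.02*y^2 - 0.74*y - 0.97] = 5.61*y^2 - 0.04*y - 0.74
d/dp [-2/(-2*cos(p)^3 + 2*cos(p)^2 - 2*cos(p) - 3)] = 4*(3*cos(p)^2 - 2*cos(p) + 1)*sin(p)/(-7*cos(p)/2 + cos(2*p) - cos(3*p)/2 - 2)^2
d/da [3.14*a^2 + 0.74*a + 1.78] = 6.28*a + 0.74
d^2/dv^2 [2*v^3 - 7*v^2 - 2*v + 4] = 12*v - 14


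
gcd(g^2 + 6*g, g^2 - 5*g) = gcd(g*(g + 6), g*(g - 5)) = g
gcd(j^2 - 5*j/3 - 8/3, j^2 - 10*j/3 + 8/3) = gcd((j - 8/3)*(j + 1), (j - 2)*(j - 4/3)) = 1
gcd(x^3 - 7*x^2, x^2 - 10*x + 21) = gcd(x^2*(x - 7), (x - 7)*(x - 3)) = x - 7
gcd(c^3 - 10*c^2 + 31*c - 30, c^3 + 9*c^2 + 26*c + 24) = 1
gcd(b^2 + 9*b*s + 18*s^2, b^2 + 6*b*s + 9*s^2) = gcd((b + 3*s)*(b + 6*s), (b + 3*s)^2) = b + 3*s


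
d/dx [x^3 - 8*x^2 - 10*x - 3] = 3*x^2 - 16*x - 10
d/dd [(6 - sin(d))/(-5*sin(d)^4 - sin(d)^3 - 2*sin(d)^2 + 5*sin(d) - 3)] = (-15*sin(d)^4 + 118*sin(d)^3 + 16*sin(d)^2 + 24*sin(d) - 27)*cos(d)/(5*sin(d)^4 + sin(d)^3 + 2*sin(d)^2 - 5*sin(d) + 3)^2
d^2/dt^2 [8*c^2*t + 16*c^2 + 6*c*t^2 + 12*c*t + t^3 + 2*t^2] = 12*c + 6*t + 4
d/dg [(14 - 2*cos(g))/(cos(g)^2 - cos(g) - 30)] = 2*(sin(g)^2 + 14*cos(g) - 38)*sin(g)/(sin(g)^2 + cos(g) + 29)^2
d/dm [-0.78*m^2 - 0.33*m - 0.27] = -1.56*m - 0.33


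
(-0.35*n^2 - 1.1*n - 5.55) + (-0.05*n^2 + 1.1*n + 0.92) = -0.4*n^2 - 4.63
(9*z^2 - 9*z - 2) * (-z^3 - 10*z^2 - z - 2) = -9*z^5 - 81*z^4 + 83*z^3 + 11*z^2 + 20*z + 4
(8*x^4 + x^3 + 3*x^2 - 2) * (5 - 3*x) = -24*x^5 + 37*x^4 - 4*x^3 + 15*x^2 + 6*x - 10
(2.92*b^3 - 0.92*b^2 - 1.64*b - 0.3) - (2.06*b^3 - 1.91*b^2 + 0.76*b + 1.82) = 0.86*b^3 + 0.99*b^2 - 2.4*b - 2.12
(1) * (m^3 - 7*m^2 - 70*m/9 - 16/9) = m^3 - 7*m^2 - 70*m/9 - 16/9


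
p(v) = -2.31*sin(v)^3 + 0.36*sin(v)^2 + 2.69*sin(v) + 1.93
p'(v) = -6.93*sin(v)^2*cos(v) + 0.72*sin(v)*cos(v) + 2.69*cos(v)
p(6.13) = 1.54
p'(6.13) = 2.39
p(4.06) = 1.18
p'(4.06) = 1.37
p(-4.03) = 3.15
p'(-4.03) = 0.58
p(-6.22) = 2.10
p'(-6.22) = 2.70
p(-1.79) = 1.80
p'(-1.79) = 1.00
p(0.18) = 2.41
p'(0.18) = 2.55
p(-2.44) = 0.96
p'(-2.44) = 0.51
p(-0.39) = 1.09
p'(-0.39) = 1.31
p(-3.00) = 1.56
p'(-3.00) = -2.43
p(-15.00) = 0.97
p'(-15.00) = 0.54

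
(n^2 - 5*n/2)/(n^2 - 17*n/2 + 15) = n/(n - 6)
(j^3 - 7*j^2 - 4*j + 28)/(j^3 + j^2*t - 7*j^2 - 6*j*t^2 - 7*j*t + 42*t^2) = (4 - j^2)/(-j^2 - j*t + 6*t^2)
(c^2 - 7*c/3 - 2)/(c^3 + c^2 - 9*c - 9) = (c + 2/3)/(c^2 + 4*c + 3)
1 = 1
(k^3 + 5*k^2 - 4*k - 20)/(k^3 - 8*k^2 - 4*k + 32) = (k + 5)/(k - 8)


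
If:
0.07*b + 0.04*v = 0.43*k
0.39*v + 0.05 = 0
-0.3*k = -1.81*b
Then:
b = -0.00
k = -0.01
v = -0.13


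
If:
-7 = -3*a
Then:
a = 7/3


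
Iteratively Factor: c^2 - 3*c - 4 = (c + 1)*(c - 4)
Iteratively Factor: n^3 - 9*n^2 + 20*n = (n)*(n^2 - 9*n + 20) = n*(n - 5)*(n - 4)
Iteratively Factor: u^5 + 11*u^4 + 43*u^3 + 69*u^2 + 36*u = (u + 1)*(u^4 + 10*u^3 + 33*u^2 + 36*u) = (u + 1)*(u + 4)*(u^3 + 6*u^2 + 9*u) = (u + 1)*(u + 3)*(u + 4)*(u^2 + 3*u) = (u + 1)*(u + 3)^2*(u + 4)*(u)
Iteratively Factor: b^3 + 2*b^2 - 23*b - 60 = (b + 3)*(b^2 - b - 20) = (b - 5)*(b + 3)*(b + 4)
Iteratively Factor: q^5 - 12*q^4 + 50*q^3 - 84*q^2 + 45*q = (q - 1)*(q^4 - 11*q^3 + 39*q^2 - 45*q) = (q - 3)*(q - 1)*(q^3 - 8*q^2 + 15*q) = (q - 3)^2*(q - 1)*(q^2 - 5*q) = q*(q - 3)^2*(q - 1)*(q - 5)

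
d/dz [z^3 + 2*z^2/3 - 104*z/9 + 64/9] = 3*z^2 + 4*z/3 - 104/9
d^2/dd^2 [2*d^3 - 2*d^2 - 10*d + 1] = 12*d - 4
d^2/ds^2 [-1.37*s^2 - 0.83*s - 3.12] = -2.74000000000000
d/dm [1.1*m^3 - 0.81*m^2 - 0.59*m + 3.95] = 3.3*m^2 - 1.62*m - 0.59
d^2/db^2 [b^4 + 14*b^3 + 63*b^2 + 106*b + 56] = 12*b^2 + 84*b + 126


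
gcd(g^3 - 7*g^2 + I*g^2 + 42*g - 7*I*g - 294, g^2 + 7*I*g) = g + 7*I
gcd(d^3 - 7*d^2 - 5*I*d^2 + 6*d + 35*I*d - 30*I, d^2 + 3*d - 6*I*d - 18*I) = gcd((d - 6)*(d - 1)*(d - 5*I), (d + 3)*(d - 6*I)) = 1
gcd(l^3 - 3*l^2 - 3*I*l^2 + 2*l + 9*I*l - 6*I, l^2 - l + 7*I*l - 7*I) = l - 1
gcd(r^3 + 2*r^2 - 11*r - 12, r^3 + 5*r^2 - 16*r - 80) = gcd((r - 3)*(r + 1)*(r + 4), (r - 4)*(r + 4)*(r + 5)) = r + 4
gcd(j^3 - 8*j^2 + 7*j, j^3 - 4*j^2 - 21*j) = j^2 - 7*j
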